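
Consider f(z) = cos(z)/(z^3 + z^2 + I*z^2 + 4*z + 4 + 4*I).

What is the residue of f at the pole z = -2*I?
(-1/8 + I/8)*cosh(2)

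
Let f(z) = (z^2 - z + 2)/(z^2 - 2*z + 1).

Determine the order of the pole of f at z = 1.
Factor the denominator:
  z^2 - 2*z + 1 = (z - 1)^2

The numerator P(z) = z^2 - z + 2 has P(1) = 2 ≠ 0, so no factor of (z - 1) cancels.
Near z = 1 we can therefore write f(z) = g(z)/(z - 1)^2 with g analytic at 1 and g(1) ≠ 0 (g is just the numerator).

Hence z = 1 is a pole of order 2.

Final answer: 2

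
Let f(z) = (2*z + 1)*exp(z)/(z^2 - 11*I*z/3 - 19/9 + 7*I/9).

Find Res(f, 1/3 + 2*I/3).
Write f(z) = P(z)/Q(z) with P(z) = (2*z + 1)*exp(z) and Q(z) = z^2 - 11*I*z/3 - 19/9 + 7*I/9.
The denominator factors as Q(z) = (z - 1/3 - 2*I/3)*(z + 1/3 - 3*I), so z = 1/3 + 2*I/3 is a simple zero of Q and P is analytic there; z = 1/3 + 2*I/3 is therefore a simple pole and
  Res(f, z₀) = P(z₀)/Q'(z₀).

Q'(z) = 2*z - 11*I/3, so Q'(1/3 + 2*I/3) = 2/3 - 7*I/3.
P(1/3 + 2*I/3) = (5/3 + 4*I/3)*exp(1/3 + 2*I/3).

Res(f, 1/3 + 2*I/3) = ((5/3 + 4*I/3)*exp(1/3 + 2*I/3))/(2/3 - 7*I/3) = (-18/53 + 43*I/53)*exp(1/3 + 2*I/3)

Final answer: (-18/53 + 43*I/53)*exp(1/3 + 2*I/3)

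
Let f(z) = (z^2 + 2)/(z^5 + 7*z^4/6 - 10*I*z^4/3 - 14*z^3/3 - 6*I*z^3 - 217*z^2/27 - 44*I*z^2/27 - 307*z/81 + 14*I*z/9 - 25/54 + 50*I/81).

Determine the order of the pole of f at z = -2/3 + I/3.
4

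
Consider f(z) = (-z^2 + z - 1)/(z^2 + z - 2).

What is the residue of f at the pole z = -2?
Write f(z) = P(z)/Q(z) with P(z) = -z^2 + z - 1 and Q(z) = z^2 + z - 2.
The denominator factors as Q(z) = (z - 1)*(z + 2), so z = -2 is a simple zero of Q and P is analytic there; z = -2 is therefore a simple pole and
  Res(f, z₀) = P(z₀)/Q'(z₀).

Q'(z) = 2*z + 1, so Q'(-2) = -3.
P(-2) = -7.

Res(f, -2) = (-7)/(-3) = 7/3

Final answer: 7/3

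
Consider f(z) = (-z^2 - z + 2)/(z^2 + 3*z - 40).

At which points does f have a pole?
{-8, 5}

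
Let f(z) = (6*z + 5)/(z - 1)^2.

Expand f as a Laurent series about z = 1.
Put w = z - (1), i.e. z = w + 1. The denominator is w^2, so it suffices to rewrite the numerator in powers of w.

P(z) = 6*z + 5
P(w + 1) = 11 + 6*w

Dividing each term by w^2:
  f = 11/w^2 + 6/w

Substituting back w = z - 1:
  f(z) = 11/(z - 1)^2 + 6/(z - 1)

The series is finite because the numerator is a polynomial; the negative powers form the principal part, and the coefficient of 1/(z - 1) gives Res(f, 1) = 6.

Final answer: 11/(z - 1)^2 + 6/(z - 1)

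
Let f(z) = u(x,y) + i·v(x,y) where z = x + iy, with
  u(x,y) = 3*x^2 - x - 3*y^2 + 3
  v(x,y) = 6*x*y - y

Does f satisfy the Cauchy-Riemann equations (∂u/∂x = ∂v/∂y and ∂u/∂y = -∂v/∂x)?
∂u/∂x = 6*x - 1
∂v/∂y = 6*x - 1
∂u/∂y = -6*y
∂v/∂x = 6*y
∂u/∂x = ∂v/∂y and ∂u/∂y = -∂v/∂x hold identically; f is analytic.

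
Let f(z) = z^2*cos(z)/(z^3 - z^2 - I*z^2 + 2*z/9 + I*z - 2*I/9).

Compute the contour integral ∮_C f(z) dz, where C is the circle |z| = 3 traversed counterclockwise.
By the residue theorem, ∮_C f(z) dz = 2πi · (sum of the residues of f at the poles inside |z| = 3).

The denominator factors as (z - 1/3)*(z - I)*(z - 2/3), so the singularities of f are simple poles at z = 1/3, z = I, z = 2/3.
  |1/3|² = 1/9 < 9 = 3², so this pole is inside the contour.
  |I|² = 1 < 9 = 3², so this pole is inside the contour.
  |2/3|² = 4/9 < 9 = 3², so this pole is inside the contour.

With P(z) = z^2*cos(z) and Q(z) = z^3 - z^2 - I*z^2 + 2*z/9 + I*z - 2*I/9, each pole is simple, so Res(f, z₀) = P(z₀)/Q'(z₀) with Q'(z) = 3*z^2 - 2*z - 2*I*z + 2/9 + I.
  Res(f, 1/3) = P(1/3)/Q'(1/3) = (cos(1/3)/9)/(-1/9 + I/3) = (-1/10 - 3*I/10)*cos(1/3)
  Res(f, I) = P(I)/Q'(I) = (-cosh(1))/(-7/9 - I) = (63/130 - 81*I/130)*cosh(1)
  Res(f, 2/3) = P(2/3)/Q'(2/3) = (4*cos(2/3)/9)/(2/9 - I/3) = (8/13 + 12*I/13)*cos(2/3)

Sum of residues inside C: (63/130 - 81*I/130)*cosh(1) + (-1/10 - 3*I/10)*cos(1/3) + (8/13 + 12*I/13)*cos(2/3)
∮_C f(z) dz = 2πi · ((63/130 - 81*I/130)*cosh(1) + (-1/10 - 3*I/10)*cos(1/3) + (8/13 + 12*I/13)*cos(2/3)) = pi*(3/5 - I/5)*cos(1/3) + pi*(-24/13 + 16*I/13)*cos(2/3) + pi*(81/65 + 63*I/65)*cosh(1)

Final answer: pi*(3/5 - I/5)*cos(1/3) + pi*(-24/13 + 16*I/13)*cos(2/3) + pi*(81/65 + 63*I/65)*cosh(1)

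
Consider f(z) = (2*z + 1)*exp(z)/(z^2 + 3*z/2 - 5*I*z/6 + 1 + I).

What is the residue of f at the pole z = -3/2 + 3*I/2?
Write f(z) = P(z)/Q(z) with P(z) = (2*z + 1)*exp(z) and Q(z) = z^2 + 3*z/2 - 5*I*z/6 + 1 + I.
The denominator factors as Q(z) = (z + 3/2 - 3*I/2)*(z + 2*I/3), so z = -3/2 + 3*I/2 is a simple zero of Q and P is analytic there; z = -3/2 + 3*I/2 is therefore a simple pole and
  Res(f, z₀) = P(z₀)/Q'(z₀).

Q'(z) = 2*z + 3/2 - 5*I/6, so Q'(-3/2 + 3*I/2) = -3/2 + 13*I/6.
P(-3/2 + 3*I/2) = (-2 + 3*I)*exp(-3/2 + 3*I/2).

Res(f, -3/2 + 3*I/2) = ((-2 + 3*I)*exp(-3/2 + 3*I/2))/(-3/2 + 13*I/6) = (171/125 - 3*I/125)*exp(-3/2 + 3*I/2)

Final answer: (171/125 - 3*I/125)*exp(-3/2 + 3*I/2)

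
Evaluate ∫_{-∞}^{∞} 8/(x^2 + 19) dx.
Let f(z) = 8/(z^2 + 19). The denominator has no real zeros and deg Q - deg P = 2 ≥ 2, so the integral of f over the upper semicircle |z| = R tends to 0 as R → ∞. Closing the contour in the upper half-plane,
  ∫_{-∞}^{∞} f(x) dx = 2πi · Σ Res(f, z_k)  over the poles with Im z_k > 0.

Zeros of the denominator: z^2 + 19 = 0 gives z = ±sqrt(19)*I.
Upper half-plane: z = sqrt(19)*I (simple).

Each pole is a simple zero of Q(z) = z^2 + 19, so Res(f, z₀) = P(z₀)/Q'(z₀) with P(z) = 8, Q'(z) = 2*z:
  Res(f, sqrt(19)*I) = (8)/(2*sqrt(19)*I) = -4*sqrt(19)*I/19

∫_{-∞}^{∞} f(x) dx = 2πi · (-4*sqrt(19)*I/19) = 8*sqrt(19)*pi/19

Final answer: 8*sqrt(19)*pi/19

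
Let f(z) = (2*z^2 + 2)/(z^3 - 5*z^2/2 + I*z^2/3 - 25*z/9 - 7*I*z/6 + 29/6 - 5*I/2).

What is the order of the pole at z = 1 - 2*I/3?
Factor the denominator:
  z^3 - 5*z^2/2 + I*z^2/3 - 25*z/9 - 7*I*z/6 + 29/6 - 5*I/2 = (z - 1 + 2*I/3)*(z + 3/2)*(z - 3 - I/3)

The numerator P(z) = 2*z^2 + 2 has P(1 - 2*I/3) = 28/9 - 8*I/3 ≠ 0, so no factor of (z - 1 + 2*I/3) cancels.
Near z = 1 - 2*I/3 we can therefore write f(z) = g(z)/(z - 1 + 2*I/3) with g analytic at 1 - 2*I/3 and g(1 - 2*I/3) ≠ 0 (g is the numerator divided by the remaining denominator factors).

Hence z = 1 - 2*I/3 is a pole of order 1.

Final answer: 1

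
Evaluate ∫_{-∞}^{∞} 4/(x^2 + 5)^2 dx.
Let f(z) = 4/(z^2 + 5)^2. The denominator has no real zeros and deg Q - deg P = 4 ≥ 2, so the integral of f over the upper semicircle |z| = R tends to 0 as R → ∞. Closing the contour in the upper half-plane,
  ∫_{-∞}^{∞} f(x) dx = 2πi · Σ Res(f, z_k)  over the poles with Im z_k > 0.

Zeros of the denominator: z^2 + 5 = 0 gives z = ±sqrt(5)*I.
Upper half-plane: z = sqrt(5)*I (a pole of order 2).

Write f(z) = g(z)/(z - sqrt(5)*I)^2 with g(z) = 4/(z + sqrt(5)*I)^2. For a double pole, Res(f, z₀) = g'(z₀):
  g'(z) = -8/(z + sqrt(5)*I)^3
  Res(f, sqrt(5)*I) = g'(sqrt(5)*I) = -sqrt(5)*I/25

∫_{-∞}^{∞} f(x) dx = 2πi · (-sqrt(5)*I/25) = 2*sqrt(5)*pi/25

Final answer: 2*sqrt(5)*pi/25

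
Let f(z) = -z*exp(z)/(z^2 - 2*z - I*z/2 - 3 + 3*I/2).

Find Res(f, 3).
Write f(z) = P(z)/Q(z) with P(z) = -z*exp(z) and Q(z) = z^2 - 2*z - I*z/2 - 3 + 3*I/2.
The denominator factors as Q(z) = (z - 3)*(z + 1 - I/2), so z = 3 is a simple zero of Q and P is analytic there; z = 3 is therefore a simple pole and
  Res(f, z₀) = P(z₀)/Q'(z₀).

Q'(z) = 2*z - 2 - I/2, so Q'(3) = 4 - I/2.
P(3) = -3*exp(3).

Res(f, 3) = (-3*exp(3))/(4 - I/2) = (-48/65 - 6*I/65)*exp(3)

Final answer: (-48/65 - 6*I/65)*exp(3)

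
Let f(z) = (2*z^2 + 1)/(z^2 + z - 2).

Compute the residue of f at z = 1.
Write f(z) = P(z)/Q(z) with P(z) = 2*z^2 + 1 and Q(z) = z^2 + z - 2.
The denominator factors as Q(z) = (z + 2)*(z - 1), so z = 1 is a simple zero of Q and P is analytic there; z = 1 is therefore a simple pole and
  Res(f, z₀) = P(z₀)/Q'(z₀).

Q'(z) = 2*z + 1, so Q'(1) = 3.
P(1) = 3.

Res(f, 1) = (3)/(3) = 1

Final answer: 1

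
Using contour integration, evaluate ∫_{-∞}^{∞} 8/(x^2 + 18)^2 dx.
sqrt(2)*pi/27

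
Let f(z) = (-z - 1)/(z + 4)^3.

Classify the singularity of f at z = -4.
pole of order 3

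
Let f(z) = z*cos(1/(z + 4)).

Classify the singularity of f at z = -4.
essential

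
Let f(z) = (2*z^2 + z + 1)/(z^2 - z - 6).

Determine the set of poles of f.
The singularities of f are the zeros of the denominator. Factoring,
  z^2 - z - 6 = (z - 3)*(z + 2)
so the candidates are z = 3, z = -2.

Check the numerator P(z) = 2*z^2 + z + 1 at each one:
  P(3) = 22 ≠ 0, so z = 3 is a (simple) pole.
  P(-2) = 7 ≠ 0, so z = -2 is a (simple) pole.

Poles of f: {-2, 3}

Final answer: {-2, 3}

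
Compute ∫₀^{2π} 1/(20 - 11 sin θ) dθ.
Call the integral J. The integrand is 2π-periodic and we integrate over a full period, so shifting θ does not change the value (θ → θ + π/2 turns sin θ into cos θ; θ → θ + π flips the sign of the trig term). Hence
  J = ∫₀^{2π} dθ/(20 + 11 cos θ).
Put z = e^{iθ}: then cos θ = (z + 1/z)/2, dθ = dz/(iz), and z runs once counterclockwise around |z| = 1:
  J = ∮_{|z|=1} 1/(20 + 11*(z + 1/z)/2) · dz/(iz) = (2/i) ∮_{|z|=1} dz/(11*z^2 + 40*z + 11).
The roots of 11*z^2 + 40*z + 11 are z = (-20 ± sqrt(20^2 - 11^2))/11, with sqrt(279) = 3*sqrt(31); their product is 1, so only z₊ = -20/11 + 3*sqrt(31)/11 lies inside the unit circle (z₋ = -20/11 - 3*sqrt(31)/11 lies outside).
z₊ is a simple zero of q(z) = 11*z^2 + 40*z + 11, so Res(1/q, z₊) = 1/q'(z₊) with q'(z) = 22*z + 40; and q'(z₊) = 11*(z₊ - z₋) = 6*sqrt(31).
Therefore J = (2/i) · 2πi · 1/(6*sqrt(31)) = 2*pi/(3*sqrt(31)) = 2*sqrt(31)*pi/93

Final answer: 2*sqrt(31)*pi/93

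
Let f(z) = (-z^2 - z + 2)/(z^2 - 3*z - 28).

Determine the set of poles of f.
The singularities of f are the zeros of the denominator. Factoring,
  z^2 - 3*z - 28 = (z - 7)*(z + 4)
so the candidates are z = 7, z = -4.

Check the numerator P(z) = -z^2 - z + 2 at each one:
  P(7) = -54 ≠ 0, so z = 7 is a (simple) pole.
  P(-4) = -10 ≠ 0, so z = -4 is a (simple) pole.

Poles of f: {-4, 7}

Final answer: {-4, 7}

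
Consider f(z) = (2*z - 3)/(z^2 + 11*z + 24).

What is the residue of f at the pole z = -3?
Write f(z) = P(z)/Q(z) with P(z) = 2*z - 3 and Q(z) = z^2 + 11*z + 24.
The denominator factors as Q(z) = (z + 3)*(z + 8), so z = -3 is a simple zero of Q and P is analytic there; z = -3 is therefore a simple pole and
  Res(f, z₀) = P(z₀)/Q'(z₀).

Q'(z) = 2*z + 11, so Q'(-3) = 5.
P(-3) = -9.

Res(f, -3) = (-9)/(5) = -9/5

Final answer: -9/5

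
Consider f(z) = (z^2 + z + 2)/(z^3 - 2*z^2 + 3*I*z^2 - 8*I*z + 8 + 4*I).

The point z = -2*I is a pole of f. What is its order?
2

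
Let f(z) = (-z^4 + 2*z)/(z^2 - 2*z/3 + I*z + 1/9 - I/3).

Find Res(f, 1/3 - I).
86/27 + 26*I/81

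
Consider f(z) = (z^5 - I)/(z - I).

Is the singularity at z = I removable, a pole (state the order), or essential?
The numerator vanishes at z = I ((I)^5 = I), so it is divisible by z - I:
  z^5 - I = (z - I)*(z^4 + I*z^3 - z^2 - I*z + 1)
Hence for z ≠ I, f(z) = z^4 + I*z^3 - z^2 - I*z + 1, a polynomial, and lim_{z→I} f(z) = 5 is finite.
So the singularity is removable.

Final answer: removable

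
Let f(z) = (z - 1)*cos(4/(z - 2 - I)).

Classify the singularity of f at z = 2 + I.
Let u = z - 2 - I. Then
  cos(4/u) = Σ_{k≥0} (-1)^k (4)^(2k)/((2k)!·u^(2k)) = 1 - 8/u^2 + 32/(3*u^4) + ...
which has infinitely many negative powers of u, so cos(4/(z - 2 - I)) has an essential singularity at z = 2 + I.
The extra factor z - 1 is a nonzero polynomial; if the product had at most a pole at z = 2 + I, dividing by that polynomial would leave cos(4/(z - 2 - I)) with at most a pole too — contradiction. (Equivalently, the product's Laurent series still has infinitely many negative powers.)
So the singularity is essential.

Final answer: essential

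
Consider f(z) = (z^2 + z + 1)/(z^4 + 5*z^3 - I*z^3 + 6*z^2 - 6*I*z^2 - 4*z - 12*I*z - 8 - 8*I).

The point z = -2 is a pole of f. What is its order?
Factor the denominator:
  z^4 + 5*z^3 - I*z^3 + 6*z^2 - 6*I*z^2 - 4*z - 12*I*z - 8 - 8*I = (z + 2)^3*(z - 1 - I)

The numerator P(z) = z^2 + z + 1 has P(-2) = 3 ≠ 0, so no factor of (z + 2) cancels.
Near z = -2 we can therefore write f(z) = g(z)/(z + 2)^3 with g analytic at -2 and g(-2) ≠ 0 (g is the numerator divided by the remaining denominator factors).

Hence z = -2 is a pole of order 3.

Final answer: 3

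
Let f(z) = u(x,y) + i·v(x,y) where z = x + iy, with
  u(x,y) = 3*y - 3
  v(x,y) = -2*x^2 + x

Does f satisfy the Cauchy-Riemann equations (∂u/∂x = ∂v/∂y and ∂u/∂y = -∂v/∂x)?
∂u/∂x = 0
∂v/∂y = 0
∂u/∂y = 3
∂v/∂x = 1 - 4*x
∂u/∂y ≠ -∂v/∂x; the Cauchy-Riemann equations are not satisfied, so f is not analytic.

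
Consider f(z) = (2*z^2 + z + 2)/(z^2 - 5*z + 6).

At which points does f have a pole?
The singularities of f are the zeros of the denominator. Factoring,
  z^2 - 5*z + 6 = (z - 2)*(z - 3)
so the candidates are z = 2, z = 3.

Check the numerator P(z) = 2*z^2 + z + 2 at each one:
  P(2) = 12 ≠ 0, so z = 2 is a (simple) pole.
  P(3) = 23 ≠ 0, so z = 3 is a (simple) pole.

Poles of f: {2, 3}

Final answer: {2, 3}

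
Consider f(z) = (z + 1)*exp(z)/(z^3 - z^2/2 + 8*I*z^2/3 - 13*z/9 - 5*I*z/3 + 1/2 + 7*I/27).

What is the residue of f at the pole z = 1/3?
(-78/85 - 6*I/85)*exp(1/3)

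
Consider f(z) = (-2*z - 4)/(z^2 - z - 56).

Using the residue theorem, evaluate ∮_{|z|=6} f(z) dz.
By the residue theorem, ∮_C f(z) dz = 2πi · (sum of the residues of f at the poles inside |z| = 6).

The denominator factors as (z + 7)*(z - 8), so the singularities of f are simple poles at z = -7, z = 8.
  |-7|² = 49 > 36 = 6², so this pole is outside the contour.
  |8|² = 64 > 36 = 6², so this pole is outside the contour.

No pole lies inside the contour, so f is analytic on and inside C and the integral is 0 (Cauchy's theorem).

Final answer: 0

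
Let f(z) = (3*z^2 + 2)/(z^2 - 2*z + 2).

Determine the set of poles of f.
The singularities of f are the zeros of the denominator. Factoring,
  z^2 - 2*z + 2 = (z - 1 - I)*(z - 1 + I)
so the candidates are z = 1 + I, z = 1 - I.

Check the numerator P(z) = 3*z^2 + 2 at each one:
  P(1 + I) = 2 + 6*I ≠ 0, so z = 1 + I is a (simple) pole.
  P(1 - I) = 2 - 6*I ≠ 0, so z = 1 - I is a (simple) pole.

Poles of f: {1 - I, 1 + I}

Final answer: {1 - I, 1 + I}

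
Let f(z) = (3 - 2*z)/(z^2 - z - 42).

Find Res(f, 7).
Write f(z) = P(z)/Q(z) with P(z) = 3 - 2*z and Q(z) = z^2 - z - 42.
The denominator factors as Q(z) = (z - 7)*(z + 6), so z = 7 is a simple zero of Q and P is analytic there; z = 7 is therefore a simple pole and
  Res(f, z₀) = P(z₀)/Q'(z₀).

Q'(z) = 2*z - 1, so Q'(7) = 13.
P(7) = -11.

Res(f, 7) = (-11)/(13) = -11/13

Final answer: -11/13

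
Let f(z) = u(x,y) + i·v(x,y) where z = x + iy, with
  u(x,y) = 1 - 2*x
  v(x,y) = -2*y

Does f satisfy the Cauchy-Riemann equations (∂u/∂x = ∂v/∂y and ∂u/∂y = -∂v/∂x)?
∂u/∂x = -2
∂v/∂y = -2
∂u/∂y = 0
∂v/∂x = 0
∂u/∂x = ∂v/∂y and ∂u/∂y = -∂v/∂x hold identically; f is analytic.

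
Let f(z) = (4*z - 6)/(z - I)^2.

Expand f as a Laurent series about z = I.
Put w = z - (I), i.e. z = w + I. The denominator is w^2, so it suffices to rewrite the numerator in powers of w.

P(z) = 4*z - 6
P(w + I) = -6 + 4*I + 4*w

Dividing each term by w^2:
  f = (-6 + 4*I)/w^2 + 4/w

Substituting back w = z - I:
  f(z) = (-6 + 4*I)/(z - I)^2 + 4/(z - I)

The series is finite because the numerator is a polynomial; the negative powers form the principal part, and the coefficient of 1/(z - I) gives Res(f, I) = 4.

Final answer: (-6 + 4*I)/(z - I)^2 + 4/(z - I)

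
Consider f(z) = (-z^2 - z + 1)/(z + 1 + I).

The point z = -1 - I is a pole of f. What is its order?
Factor the denominator:
  z + 1 + I = (z + 1 + I)

The numerator P(z) = -z^2 - z + 1 has P(-1 - I) = 2 - I ≠ 0, so no factor of (z + 1 + I) cancels.
Near z = -1 - I we can therefore write f(z) = g(z)/(z + 1 + I) with g analytic at -1 - I and g(-1 - I) ≠ 0 (g is just the numerator).

Hence z = -1 - I is a pole of order 1.

Final answer: 1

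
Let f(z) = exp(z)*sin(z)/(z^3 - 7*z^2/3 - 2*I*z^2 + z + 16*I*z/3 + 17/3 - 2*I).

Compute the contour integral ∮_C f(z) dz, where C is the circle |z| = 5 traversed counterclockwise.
By the residue theorem, ∮_C f(z) dz = 2πi · (sum of the residues of f at the poles inside |z| = 5).

The denominator factors as (z - 1 - 2*I)*(z + 2/3 - I)*(z - 2 + I), so the singularities of f are simple poles at z = 1 + 2*I, z = -2/3 + I, z = 2 - I.
  |1 + 2*I|² = 5 < 25 = 5², so this pole is inside the contour.
  |-2/3 + I|² = 13/9 < 25 = 5², so this pole is inside the contour.
  |2 - I|² = 5 < 25 = 5², so this pole is inside the contour.

With P(z) = exp(z)*sin(z) and Q(z) = z^3 - 7*z^2/3 - 2*I*z^2 + z + 16*I*z/3 + 17/3 - 2*I, each pole is simple, so Res(f, z₀) = P(z₀)/Q'(z₀) with Q'(z) = 3*z^2 - 14*z/3 - 4*I*z + 1 + 16*I/3.
  Res(f, 1 + 2*I) = P(1 + 2*I)/Q'(1 + 2*I) = (exp(1 + 2*I)*sin(1 + 2*I))/(-14/3 + 4*I) = (-21/170 - 9*I/85)*exp(1 + 2*I)*sin(1 + 2*I)
  Res(f, -2/3 + I) = P(-2/3 + I)/Q'(-2/3 + I) = (-exp(-2/3 + I)*sin(2/3 - I))/(58/9 - 2*I/3) = (-261/1700 - 27*I/1700)*exp(-2/3 + I)*sin(2/3 - I)
  Res(f, 2 - I) = P(2 - I)/Q'(2 - I) = (exp(2 - I)*sin(2 - I))/(-10/3 - 10*I) = (-3/100 + 9*I/100)*exp(2 - I)*sin(2 - I)

Sum of residues inside C: (-261/1700 - 27*I/1700)*exp(-2/3 + I)*sin(2/3 - I) + (-21/170 - 9*I/85)*exp(1 + 2*I)*sin(1 + 2*I) + (-3/100 + 9*I/100)*exp(2 - I)*sin(2 - I)
∮_C f(z) dz = 2πi · ((-261/1700 - 27*I/1700)*exp(-2/3 + I)*sin(2/3 - I) + (-21/170 - 9*I/85)*exp(1 + 2*I)*sin(1 + 2*I) + (-3/100 + 9*I/100)*exp(2 - I)*sin(2 - I)) = pi*(27/850 - 261*I/850)*exp(-2/3 + I)*sin(2/3 - I) + pi*(-9/50 - 3*I/50)*exp(2 - I)*sin(2 - I) + pi*(18/85 - 21*I/85)*exp(1 + 2*I)*sin(1 + 2*I)

Final answer: pi*(27/850 - 261*I/850)*exp(-2/3 + I)*sin(2/3 - I) + pi*(-9/50 - 3*I/50)*exp(2 - I)*sin(2 - I) + pi*(18/85 - 21*I/85)*exp(1 + 2*I)*sin(1 + 2*I)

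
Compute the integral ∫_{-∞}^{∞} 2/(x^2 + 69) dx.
Let f(z) = 2/(z^2 + 69). The denominator has no real zeros and deg Q - deg P = 2 ≥ 2, so the integral of f over the upper semicircle |z| = R tends to 0 as R → ∞. Closing the contour in the upper half-plane,
  ∫_{-∞}^{∞} f(x) dx = 2πi · Σ Res(f, z_k)  over the poles with Im z_k > 0.

Zeros of the denominator: z^2 + 69 = 0 gives z = ±sqrt(69)*I.
Upper half-plane: z = sqrt(69)*I (simple).

Each pole is a simple zero of Q(z) = z^2 + 69, so Res(f, z₀) = P(z₀)/Q'(z₀) with P(z) = 2, Q'(z) = 2*z:
  Res(f, sqrt(69)*I) = (2)/(2*sqrt(69)*I) = -sqrt(69)*I/69

∫_{-∞}^{∞} f(x) dx = 2πi · (-sqrt(69)*I/69) = 2*sqrt(69)*pi/69

Final answer: 2*sqrt(69)*pi/69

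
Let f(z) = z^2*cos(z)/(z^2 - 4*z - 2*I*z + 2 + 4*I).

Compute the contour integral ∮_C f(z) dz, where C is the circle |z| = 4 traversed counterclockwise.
By the residue theorem, ∮_C f(z) dz = 2πi · (sum of the residues of f at the poles inside |z| = 4).

The denominator factors as (z - 3 - I)*(z - 1 - I), so the singularities of f are simple poles at z = 3 + I, z = 1 + I.
  |3 + I|² = 10 < 16 = 4², so this pole is inside the contour.
  |1 + I|² = 2 < 16 = 4², so this pole is inside the contour.

With P(z) = z^2*cos(z) and Q(z) = z^2 - 4*z - 2*I*z + 2 + 4*I, each pole is simple, so Res(f, z₀) = P(z₀)/Q'(z₀) with Q'(z) = 2*z - 4 - 2*I.
  Res(f, 3 + I) = P(3 + I)/Q'(3 + I) = ((8 + 6*I)*cos(3 + I))/(2) = (4 + 3*I)*cos(3 + I)
  Res(f, 1 + I) = P(1 + I)/Q'(1 + I) = (2*I*cos(1 + I))/(-2) = -I*cos(1 + I)

Sum of residues inside C: (4 + 3*I)*cos(3 + I) - I*cos(1 + I)
∮_C f(z) dz = 2πi · ((4 + 3*I)*cos(3 + I) - I*cos(1 + I)) = pi*(-6 + 8*I)*cos(3 + I) + 2*pi*cos(1 + I)

Final answer: pi*(-6 + 8*I)*cos(3 + I) + 2*pi*cos(1 + I)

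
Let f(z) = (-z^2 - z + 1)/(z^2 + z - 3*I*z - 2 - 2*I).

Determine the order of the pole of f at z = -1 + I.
Factor the denominator:
  z^2 + z - 3*I*z - 2 - 2*I = (z + 1 - I)*(z - 2*I)

The numerator P(z) = -z^2 - z + 1 has P(-1 + I) = 2 + I ≠ 0, so no factor of (z + 1 - I) cancels.
Near z = -1 + I we can therefore write f(z) = g(z)/(z + 1 - I) with g analytic at -1 + I and g(-1 + I) ≠ 0 (g is the numerator divided by the remaining denominator factors).

Hence z = -1 + I is a pole of order 1.

Final answer: 1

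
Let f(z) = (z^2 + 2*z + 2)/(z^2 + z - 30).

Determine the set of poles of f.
The singularities of f are the zeros of the denominator. Factoring,
  z^2 + z - 30 = (z - 5)*(z + 6)
so the candidates are z = 5, z = -6.

Check the numerator P(z) = z^2 + 2*z + 2 at each one:
  P(5) = 37 ≠ 0, so z = 5 is a (simple) pole.
  P(-6) = 26 ≠ 0, so z = -6 is a (simple) pole.

Poles of f: {-6, 5}

Final answer: {-6, 5}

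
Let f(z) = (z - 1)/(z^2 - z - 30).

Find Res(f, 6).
Write f(z) = P(z)/Q(z) with P(z) = z - 1 and Q(z) = z^2 - z - 30.
The denominator factors as Q(z) = (z + 5)*(z - 6), so z = 6 is a simple zero of Q and P is analytic there; z = 6 is therefore a simple pole and
  Res(f, z₀) = P(z₀)/Q'(z₀).

Q'(z) = 2*z - 1, so Q'(6) = 11.
P(6) = 5.

Res(f, 6) = (5)/(11) = 5/11

Final answer: 5/11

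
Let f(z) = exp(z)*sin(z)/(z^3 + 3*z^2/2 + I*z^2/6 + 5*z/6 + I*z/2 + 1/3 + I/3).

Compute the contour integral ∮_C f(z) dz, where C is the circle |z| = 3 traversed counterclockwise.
By the residue theorem, ∮_C f(z) dz = 2πi · (sum of the residues of f at the poles inside |z| = 3).

The denominator factors as (z + 1)*(z + 1/2 - I/2)*(z + 2*I/3), so the singularities of f are simple poles at z = -1, z = -1/2 + I/2, z = -2*I/3.
  |-1|² = 1 < 9 = 3², so this pole is inside the contour.
  |-1/2 + I/2|² = 1/2 < 9 = 3², so this pole is inside the contour.
  |-2*I/3|² = 4/9 < 9 = 3², so this pole is inside the contour.

With P(z) = exp(z)*sin(z) and Q(z) = z^3 + 3*z^2/2 + I*z^2/6 + 5*z/6 + I*z/2 + 1/3 + I/3, each pole is simple, so Res(f, z₀) = P(z₀)/Q'(z₀) with Q'(z) = 3*z^2 + 3*z + I*z/3 + 5/6 + I/2.
  Res(f, -1) = P(-1)/Q'(-1) = (-exp(-1)*sin(1))/(5/6 + I/6) = (-15/13 + 3*I/13)*exp(-1)*sin(1)
  Res(f, -1/2 + I/2) = P(-1/2 + I/2)/Q'(-1/2 + I/2) = (-exp(-1/2 + I/2)*sin(1/2 - I/2))/(-5/6 + I/3) = (30/29 + 12*I/29)*exp(-1/2 + I/2)*sin(1/2 - I/2)
  Res(f, -2*I/3) = P(-2*I/3)/Q'(-2*I/3) = (-I*exp(-2*I/3)*sinh(2/3))/(-5/18 - 3*I/2) = (243/377 + 45*I/377)*exp(-2*I/3)*sinh(2/3)

Sum of residues inside C: (243/377 + 45*I/377)*exp(-2*I/3)*sinh(2/3) + (-15/13 + 3*I/13)*exp(-1)*sin(1) + (30/29 + 12*I/29)*exp(-1/2 + I/2)*sin(1/2 - I/2)
∮_C f(z) dz = 2πi · ((243/377 + 45*I/377)*exp(-2*I/3)*sinh(2/3) + (-15/13 + 3*I/13)*exp(-1)*sin(1) + (30/29 + 12*I/29)*exp(-1/2 + I/2)*sin(1/2 - I/2)) = pi*(-6/13 - 30*I/13)*exp(-1)*sin(1) + pi*(-90/377 + 486*I/377)*exp(-2*I/3)*sinh(2/3) + pi*(-24/29 + 60*I/29)*exp(-1/2 + I/2)*sin(1/2 - I/2)

Final answer: pi*(-6/13 - 30*I/13)*exp(-1)*sin(1) + pi*(-90/377 + 486*I/377)*exp(-2*I/3)*sinh(2/3) + pi*(-24/29 + 60*I/29)*exp(-1/2 + I/2)*sin(1/2 - I/2)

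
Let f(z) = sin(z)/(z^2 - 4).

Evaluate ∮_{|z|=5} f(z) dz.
By the residue theorem, ∮_C f(z) dz = 2πi · (sum of the residues of f at the poles inside |z| = 5).

The denominator factors as (z + 2)*(z - 2), so the singularities of f are simple poles at z = -2, z = 2.
  |-2|² = 4 < 25 = 5², so this pole is inside the contour.
  |2|² = 4 < 25 = 5², so this pole is inside the contour.

With P(z) = sin(z) and Q(z) = z^2 - 4, each pole is simple, so Res(f, z₀) = P(z₀)/Q'(z₀) with Q'(z) = 2*z.
  Res(f, -2) = P(-2)/Q'(-2) = (-sin(2))/(-4) = sin(2)/4
  Res(f, 2) = P(2)/Q'(2) = (sin(2))/(4) = sin(2)/4

Sum of residues inside C: sin(2)/2
∮_C f(z) dz = 2πi · (sin(2)/2) = I*pi*sin(2)

Final answer: I*pi*sin(2)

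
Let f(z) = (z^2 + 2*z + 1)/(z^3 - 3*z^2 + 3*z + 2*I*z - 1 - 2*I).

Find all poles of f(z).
{I, 1, 2 - I}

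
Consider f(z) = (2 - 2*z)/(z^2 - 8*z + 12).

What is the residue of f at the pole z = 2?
Write f(z) = P(z)/Q(z) with P(z) = 2 - 2*z and Q(z) = z^2 - 8*z + 12.
The denominator factors as Q(z) = (z - 2)*(z - 6), so z = 2 is a simple zero of Q and P is analytic there; z = 2 is therefore a simple pole and
  Res(f, z₀) = P(z₀)/Q'(z₀).

Q'(z) = 2*z - 8, so Q'(2) = -4.
P(2) = -2.

Res(f, 2) = (-2)/(-4) = 1/2

Final answer: 1/2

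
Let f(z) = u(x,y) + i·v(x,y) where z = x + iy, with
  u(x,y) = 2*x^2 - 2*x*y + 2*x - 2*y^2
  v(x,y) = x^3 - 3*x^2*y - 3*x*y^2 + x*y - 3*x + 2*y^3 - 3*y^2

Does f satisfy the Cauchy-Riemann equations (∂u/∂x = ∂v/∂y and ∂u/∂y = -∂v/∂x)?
∂u/∂x = 4*x - 2*y + 2
∂v/∂y = -3*x^2 - 6*x*y + x + 6*y^2 - 6*y
∂u/∂y = -2*x - 4*y
∂v/∂x = 3*x^2 - 6*x*y - 3*y^2 + y - 3
∂u/∂x ≠ ∂v/∂y and ∂u/∂y ≠ -∂v/∂x; the Cauchy-Riemann equations are not satisfied, so f is not analytic.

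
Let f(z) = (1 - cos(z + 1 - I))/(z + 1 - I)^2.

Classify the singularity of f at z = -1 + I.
removable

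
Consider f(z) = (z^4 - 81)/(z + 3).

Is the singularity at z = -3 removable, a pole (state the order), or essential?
The numerator vanishes at z = -3 ((-3)^4 = 81), so it is divisible by z + 3:
  z^4 - 81 = (z + 3)*(z^3 - 3*z^2 + 9*z - 27)
Hence for z ≠ -3, f(z) = z^3 - 3*z^2 + 9*z - 27, a polynomial, and lim_{z→-3} f(z) = -108 is finite.
So the singularity is removable.

Final answer: removable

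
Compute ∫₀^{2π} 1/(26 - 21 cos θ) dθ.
2*sqrt(235)*pi/235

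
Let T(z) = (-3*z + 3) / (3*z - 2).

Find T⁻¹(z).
Set w = T(z) = (-3*z + 3) / (3*z - 2) and solve for z:
  w*(3*z - 2) = -3*z + 3
  -2*w + z*(3*w + 3) - 3 = 0
  z*(3*w + 3) = 2*w + 3
  z = (-2*w - 3)/(-3*w - 3)
Renaming the variable, T⁻¹(z) = (-2*z - 3)/(-3*z - 3) = (2*z + 3)/(3*z + 3).
(Check: ad - bc = -3 ≠ 0, so T is invertible.)

Final answer: (2*z + 3)/(3*z + 3)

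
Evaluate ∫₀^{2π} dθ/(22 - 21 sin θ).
Call the integral J. The integrand is 2π-periodic and we integrate over a full period, so shifting θ does not change the value (θ → θ + π/2 turns sin θ into cos θ; θ → θ + π flips the sign of the trig term). Hence
  J = ∫₀^{2π} dθ/(22 + 21 cos θ).
Put z = e^{iθ}: then cos θ = (z + 1/z)/2, dθ = dz/(iz), and z runs once counterclockwise around |z| = 1:
  J = ∮_{|z|=1} 1/(22 + 21*(z + 1/z)/2) · dz/(iz) = (2/i) ∮_{|z|=1} dz/(21*z^2 + 44*z + 21).
The roots of 21*z^2 + 44*z + 21 are z = (-22 ± sqrt(22^2 - 21^2))/21, with sqrt(43) = sqrt(43); their product is 1, so only z₊ = -22/21 + sqrt(43)/21 lies inside the unit circle (z₋ = -22/21 - sqrt(43)/21 lies outside).
z₊ is a simple zero of q(z) = 21*z^2 + 44*z + 21, so Res(1/q, z₊) = 1/q'(z₊) with q'(z) = 42*z + 44; and q'(z₊) = 21*(z₊ - z₋) = 2*sqrt(43).
Therefore J = (2/i) · 2πi · 1/(2*sqrt(43)) = 2*pi/(sqrt(43)) = 2*sqrt(43)*pi/43

Final answer: 2*sqrt(43)*pi/43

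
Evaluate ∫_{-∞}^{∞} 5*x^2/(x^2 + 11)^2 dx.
Let f(z) = 5*z^2/(z^2 + 11)^2. The denominator has no real zeros and deg Q - deg P = 2 ≥ 2, so the integral of f over the upper semicircle |z| = R tends to 0 as R → ∞. Closing the contour in the upper half-plane,
  ∫_{-∞}^{∞} f(x) dx = 2πi · Σ Res(f, z_k)  over the poles with Im z_k > 0.

Zeros of the denominator: z^2 + 11 = 0 gives z = ±sqrt(11)*I.
Upper half-plane: z = sqrt(11)*I (a pole of order 2).

Write f(z) = g(z)/(z - sqrt(11)*I)^2 with g(z) = 5*z^2/(z + sqrt(11)*I)^2. For a double pole, Res(f, z₀) = g'(z₀):
  g'(z) = 10*sqrt(11)*I*z/(z + sqrt(11)*I)^3
  Res(f, sqrt(11)*I) = g'(sqrt(11)*I) = -5*sqrt(11)*I/44

∫_{-∞}^{∞} f(x) dx = 2πi · (-5*sqrt(11)*I/44) = 5*sqrt(11)*pi/22

Final answer: 5*sqrt(11)*pi/22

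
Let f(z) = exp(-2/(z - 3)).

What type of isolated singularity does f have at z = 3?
Let u = z - 3. Then
  e^(-2/u) = Σ_{k≥0} (-2)^k/(k!·u^k) = 1 - 2/u + 2/u^2 - 4/(3*u^3) + ...
which has infinitely many negative powers of u, so exp(-2/(z - 3)) has an essential singularity at z = 3.
So the singularity is essential.

Final answer: essential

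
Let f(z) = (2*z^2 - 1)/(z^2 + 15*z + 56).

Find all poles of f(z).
The singularities of f are the zeros of the denominator. Factoring,
  z^2 + 15*z + 56 = (z + 8)*(z + 7)
so the candidates are z = -8, z = -7.

Check the numerator P(z) = 2*z^2 - 1 at each one:
  P(-8) = 127 ≠ 0, so z = -8 is a (simple) pole.
  P(-7) = 97 ≠ 0, so z = -7 is a (simple) pole.

Poles of f: {-8, -7}

Final answer: {-8, -7}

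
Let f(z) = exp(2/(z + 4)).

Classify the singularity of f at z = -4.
Let u = z + 4. Then
  e^(2/u) = Σ_{k≥0} (2)^k/(k!·u^k) = 1 + 2/u + 2/u^2 + 4/(3*u^3) + ...
which has infinitely many negative powers of u, so exp(2/(z + 4)) has an essential singularity at z = -4.
So the singularity is essential.

Final answer: essential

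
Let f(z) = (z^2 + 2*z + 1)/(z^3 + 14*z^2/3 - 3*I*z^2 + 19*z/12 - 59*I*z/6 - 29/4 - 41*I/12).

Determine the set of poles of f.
The singularities of f are the zeros of the denominator. Factoring,
  z^3 + 14*z^2/3 - 3*I*z^2 + 19*z/12 - 59*I*z/6 - 29/4 - 41*I/12 = (z + 3 - I/2)*(z + 2 - 3*I/2)*(z - 1/3 - I)
so the candidates are z = -3 + I/2, z = -2 + 3*I/2, z = 1/3 + I.

Check the numerator P(z) = z^2 + 2*z + 1 at each one:
  P(-3 + I/2) = 15/4 - 2*I ≠ 0, so z = -3 + I/2 is a (simple) pole.
  P(-2 + 3*I/2) = -5/4 - 3*I ≠ 0, so z = -2 + 3*I/2 is a (simple) pole.
  P(1/3 + I) = 7/9 + 8*I/3 ≠ 0, so z = 1/3 + I is a (simple) pole.

Poles of f: {-3 + I/2, -2 + 3*I/2, 1/3 + I}

Final answer: {-3 + I/2, -2 + 3*I/2, 1/3 + I}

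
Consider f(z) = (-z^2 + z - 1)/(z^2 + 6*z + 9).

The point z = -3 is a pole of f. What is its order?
Factor the denominator:
  z^2 + 6*z + 9 = (z + 3)^2

The numerator P(z) = -z^2 + z - 1 has P(-3) = -13 ≠ 0, so no factor of (z + 3) cancels.
Near z = -3 we can therefore write f(z) = g(z)/(z + 3)^2 with g analytic at -3 and g(-3) ≠ 0 (g is just the numerator).

Hence z = -3 is a pole of order 2.

Final answer: 2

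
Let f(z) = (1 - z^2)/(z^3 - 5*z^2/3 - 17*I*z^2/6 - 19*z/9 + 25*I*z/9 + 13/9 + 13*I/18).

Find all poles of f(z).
The singularities of f are the zeros of the denominator. Factoring,
  z^3 - 5*z^2/3 - 17*I*z^2/6 - 19*z/9 + 25*I*z/9 + 13/9 + 13*I/18 = (z - 1 - 3*I/2)*(z - 1 - 2*I/3)*(z + 1/3 - 2*I/3)
so the candidates are z = 1 + 3*I/2, z = 1 + 2*I/3, z = -1/3 + 2*I/3.

Check the numerator P(z) = 1 - z^2 at each one:
  P(1 + 3*I/2) = 9/4 - 3*I ≠ 0, so z = 1 + 3*I/2 is a (simple) pole.
  P(1 + 2*I/3) = 4/9 - 4*I/3 ≠ 0, so z = 1 + 2*I/3 is a (simple) pole.
  P(-1/3 + 2*I/3) = 4/3 + 4*I/9 ≠ 0, so z = -1/3 + 2*I/3 is a (simple) pole.

Poles of f: {-1/3 + 2*I/3, 1 + 2*I/3, 1 + 3*I/2}

Final answer: {-1/3 + 2*I/3, 1 + 2*I/3, 1 + 3*I/2}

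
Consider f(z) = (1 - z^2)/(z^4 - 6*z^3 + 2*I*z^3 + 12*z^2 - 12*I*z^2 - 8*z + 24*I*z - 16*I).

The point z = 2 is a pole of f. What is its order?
Factor the denominator:
  z^4 - 6*z^3 + 2*I*z^3 + 12*z^2 - 12*I*z^2 - 8*z + 24*I*z - 16*I = (z - 2)^3*(z + 2*I)

The numerator P(z) = 1 - z^2 has P(2) = -3 ≠ 0, so no factor of (z - 2) cancels.
Near z = 2 we can therefore write f(z) = g(z)/(z - 2)^3 with g analytic at 2 and g(2) ≠ 0 (g is the numerator divided by the remaining denominator factors).

Hence z = 2 is a pole of order 3.

Final answer: 3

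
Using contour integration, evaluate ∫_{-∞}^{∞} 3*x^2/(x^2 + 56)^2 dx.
Let f(z) = 3*z^2/(z^2 + 56)^2. The denominator has no real zeros and deg Q - deg P = 2 ≥ 2, so the integral of f over the upper semicircle |z| = R tends to 0 as R → ∞. Closing the contour in the upper half-plane,
  ∫_{-∞}^{∞} f(x) dx = 2πi · Σ Res(f, z_k)  over the poles with Im z_k > 0.

Zeros of the denominator: z^2 + 56 = 0 gives z = ±2*sqrt(14)*I.
Upper half-plane: z = 2*sqrt(14)*I (a pole of order 2).

Write f(z) = g(z)/(z - 2*sqrt(14)*I)^2 with g(z) = 3*z^2/(z + 2*sqrt(14)*I)^2. For a double pole, Res(f, z₀) = g'(z₀):
  g'(z) = 12*sqrt(14)*I*z/(z + 2*sqrt(14)*I)^3
  Res(f, 2*sqrt(14)*I) = g'(2*sqrt(14)*I) = -3*sqrt(14)*I/112

∫_{-∞}^{∞} f(x) dx = 2πi · (-3*sqrt(14)*I/112) = 3*sqrt(14)*pi/56

Final answer: 3*sqrt(14)*pi/56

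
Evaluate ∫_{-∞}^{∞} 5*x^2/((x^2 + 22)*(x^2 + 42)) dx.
Let f(z) = 5*z^2/((z^2 + 22)*(z^2 + 42)). The denominator has no real zeros and deg Q - deg P = 2 ≥ 2, so the integral of f over the upper semicircle |z| = R tends to 0 as R → ∞. Closing the contour in the upper half-plane,
  ∫_{-∞}^{∞} f(x) dx = 2πi · Σ Res(f, z_k)  over the poles with Im z_k > 0.

Zeros of the denominator: z^2 + 42 = 0 gives z = ±sqrt(42)*I; z^2 + 22 = 0 gives z = ±sqrt(22)*I.
Upper half-plane: z = sqrt(22)*I, z = sqrt(42)*I (simple).

Each pole is a simple zero of Q(z) = z^4 + 64*z^2 + 924, so Res(f, z₀) = P(z₀)/Q'(z₀) with P(z) = 5*z^2, Q'(z) = 4*z^3 + 128*z:
  Res(f, sqrt(22)*I) = (-110)/(40*sqrt(22)*I) = sqrt(22)*I/8
  Res(f, sqrt(42)*I) = (-210)/(-40*sqrt(42)*I) = -sqrt(42)*I/8

Sum of residues: I*(-sqrt(42) + sqrt(22))/8
∫_{-∞}^{∞} f(x) dx = 2πi · (I*(-sqrt(42) + sqrt(22))/8) = pi*(-sqrt(22) + sqrt(42))/4

Final answer: pi*(-sqrt(22) + sqrt(42))/4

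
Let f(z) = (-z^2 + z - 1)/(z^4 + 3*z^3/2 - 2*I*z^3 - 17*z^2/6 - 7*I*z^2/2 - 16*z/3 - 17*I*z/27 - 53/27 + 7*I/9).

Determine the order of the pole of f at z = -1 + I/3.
Factor the denominator:
  z^4 + 3*z^3/2 - 2*I*z^3 - 17*z^2/6 - 7*I*z^2/2 - 16*z/3 - 17*I*z/27 - 53/27 + 7*I/9 = (z + 1 - I/3)^3*(z - 3/2 - I)

The numerator P(z) = -z^2 + z - 1 has P(-1 + I/3) = -26/9 + I ≠ 0, so no factor of (z + 1 - I/3) cancels.
Near z = -1 + I/3 we can therefore write f(z) = g(z)/(z + 1 - I/3)^3 with g analytic at -1 + I/3 and g(-1 + I/3) ≠ 0 (g is the numerator divided by the remaining denominator factors).

Hence z = -1 + I/3 is a pole of order 3.

Final answer: 3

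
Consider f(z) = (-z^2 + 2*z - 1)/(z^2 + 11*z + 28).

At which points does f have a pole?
{-7, -4}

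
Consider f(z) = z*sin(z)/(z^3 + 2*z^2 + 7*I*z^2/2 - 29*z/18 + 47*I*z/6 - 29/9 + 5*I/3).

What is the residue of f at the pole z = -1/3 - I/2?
Write f(z) = P(z)/Q(z) with P(z) = z*sin(z) and Q(z) = z^3 + 2*z^2 + 7*I*z^2/2 - 29*z/18 + 47*I*z/6 - 29/9 + 5*I/3.
The denominator factors as Q(z) = (z + 2)*(z - 1/3 + 3*I)*(z + 1/3 + I/2), so z = -1/3 - I/2 is a simple zero of Q and P is analytic there; z = -1/3 - I/2 is therefore a simple pole and
  Res(f, z₀) = P(z₀)/Q'(z₀).

Q'(z) = 3*z^2 + 4*z + 7*I*z - 29/18 + 47*I/6, so Q'(-1/3 - I/2) = 5/36 + 9*I/2.
P(-1/3 - I/2) = (1/3 + I/2)*sin(1/3 + I/2).

Res(f, -1/3 - I/2) = ((1/3 + I/2)*sin(1/3 + I/2))/(5/36 + 9*I/2) = (2976/26269 - 1854*I/26269)*sin(1/3 + I/2)

Final answer: (2976/26269 - 1854*I/26269)*sin(1/3 + I/2)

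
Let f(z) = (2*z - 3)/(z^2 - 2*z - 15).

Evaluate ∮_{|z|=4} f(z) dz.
By the residue theorem, ∮_C f(z) dz = 2πi · (sum of the residues of f at the poles inside |z| = 4).

The denominator factors as (z + 3)*(z - 5), so the singularities of f are simple poles at z = -3, z = 5.
  |-3|² = 9 < 16 = 4², so this pole is inside the contour.
  |5|² = 25 > 16 = 4², so this pole is outside the contour.

With P(z) = 2*z - 3 and Q(z) = z^2 - 2*z - 15, each pole is simple, so Res(f, z₀) = P(z₀)/Q'(z₀) with Q'(z) = 2*z - 2.
  Res(f, -3) = P(-3)/Q'(-3) = (-9)/(-8) = 9/8

∮_C f(z) dz = 2πi · (9/8) = 9*I*pi/4

Final answer: 9*I*pi/4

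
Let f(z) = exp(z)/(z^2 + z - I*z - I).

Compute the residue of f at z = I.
Write f(z) = P(z)/Q(z) with P(z) = exp(z) and Q(z) = z^2 + z - I*z - I.
The denominator factors as Q(z) = (z - I)*(z + 1), so z = I is a simple zero of Q and P is analytic there; z = I is therefore a simple pole and
  Res(f, z₀) = P(z₀)/Q'(z₀).

Q'(z) = 2*z + 1 - I, so Q'(I) = 1 + I.
P(I) = exp(I).

Res(f, I) = (exp(I))/(1 + I) = (1/2 - I/2)*exp(I)

Final answer: (1/2 - I/2)*exp(I)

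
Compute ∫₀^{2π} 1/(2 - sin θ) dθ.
Call the integral J. The integrand is 2π-periodic and we integrate over a full period, so shifting θ does not change the value (θ → θ + π/2 turns sin θ into cos θ; θ → θ + π flips the sign of the trig term). Hence
  J = ∫₀^{2π} dθ/(2 + cos θ).
Put z = e^{iθ}: then cos θ = (z + 1/z)/2, dθ = dz/(iz), and z runs once counterclockwise around |z| = 1:
  J = ∮_{|z|=1} 1/(2 + (z + 1/z)/2) · dz/(iz) = (2/i) ∮_{|z|=1} dz/(z^2 + 4*z + 1).
The roots of z^2 + 4*z + 1 are z = (-2 ± sqrt(2^2 - 1^2)), with sqrt(3) = sqrt(3); their product is 1, so only z₊ = -2 + sqrt(3) lies inside the unit circle (z₋ = -2 - sqrt(3) lies outside).
z₊ is a simple zero of q(z) = z^2 + 4*z + 1, so Res(1/q, z₊) = 1/q'(z₊) with q'(z) = 2*z + 4; and q'(z₊) = (z₊ - z₋) = 2*sqrt(3).
Therefore J = (2/i) · 2πi · 1/(2*sqrt(3)) = 2*pi/(sqrt(3)) = 2*sqrt(3)*pi/3

Final answer: 2*sqrt(3)*pi/3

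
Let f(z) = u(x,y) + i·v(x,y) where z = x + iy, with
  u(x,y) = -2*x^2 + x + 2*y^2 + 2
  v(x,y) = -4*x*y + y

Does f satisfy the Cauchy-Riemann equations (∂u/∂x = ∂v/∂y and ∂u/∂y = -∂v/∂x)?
∂u/∂x = 1 - 4*x
∂v/∂y = 1 - 4*x
∂u/∂y = 4*y
∂v/∂x = -4*y
∂u/∂x = ∂v/∂y and ∂u/∂y = -∂v/∂x hold identically; f is analytic.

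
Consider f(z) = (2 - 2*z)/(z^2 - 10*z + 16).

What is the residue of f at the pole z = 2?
Write f(z) = P(z)/Q(z) with P(z) = 2 - 2*z and Q(z) = z^2 - 10*z + 16.
The denominator factors as Q(z) = (z - 2)*(z - 8), so z = 2 is a simple zero of Q and P is analytic there; z = 2 is therefore a simple pole and
  Res(f, z₀) = P(z₀)/Q'(z₀).

Q'(z) = 2*z - 10, so Q'(2) = -6.
P(2) = -2.

Res(f, 2) = (-2)/(-6) = 1/3

Final answer: 1/3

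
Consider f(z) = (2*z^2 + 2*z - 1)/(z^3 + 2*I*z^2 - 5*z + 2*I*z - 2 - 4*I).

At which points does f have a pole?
The singularities of f are the zeros of the denominator. Factoring,
  z^3 + 2*I*z^2 - 5*z + 2*I*z - 2 - 4*I = (z + I)*(z - 2 + I)*(z + 2)
so the candidates are z = -I, z = 2 - I, z = -2.

Check the numerator P(z) = 2*z^2 + 2*z - 1 at each one:
  P(-I) = -3 - 2*I ≠ 0, so z = -I is a (simple) pole.
  P(2 - I) = 9 - 10*I ≠ 0, so z = 2 - I is a (simple) pole.
  P(-2) = 3 ≠ 0, so z = -2 is a (simple) pole.

Poles of f: {-2, -I, 2 - I}

Final answer: {-2, -I, 2 - I}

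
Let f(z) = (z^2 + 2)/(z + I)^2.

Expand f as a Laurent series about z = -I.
Put w = z - (-I), i.e. z = w - I. The denominator is w^2, so it suffices to rewrite the numerator in powers of w.

P(z) = z^2 + 2
P(w - I) = 1 - 2*I*w + w^2

Dividing each term by w^2:
  f = 1/w^2 - 2*I/w + 1

Substituting back w = z + I:
  f(z) = 1/(z + I)^2 - 2*I/(z + I) + 1

The series is finite because the numerator is a polynomial; the negative powers form the principal part, and the coefficient of 1/(z + I) gives Res(f, -I) = -2*I.

Final answer: 1/(z + I)^2 - 2*I/(z + I) + 1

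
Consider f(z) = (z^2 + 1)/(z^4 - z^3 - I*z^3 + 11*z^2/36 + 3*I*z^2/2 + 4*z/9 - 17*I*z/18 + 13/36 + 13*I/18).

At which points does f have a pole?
The singularities of f are the zeros of the denominator. Factoring,
  z^4 - z^3 - I*z^3 + 11*z^2/36 + 3*I*z^2/2 + 4*z/9 - 17*I*z/18 + 13/36 + 13*I/18 = (z + 2/3 - I)*(z + I/2)*(z - 1 + I/2)*(z - 2/3 - I)
so the candidates are z = -2/3 + I, z = -I/2, z = 1 - I/2, z = 2/3 + I.

Check the numerator P(z) = z^2 + 1 at each one:
  P(-2/3 + I) = 4/9 - 4*I/3 ≠ 0, so z = -2/3 + I is a (simple) pole.
  P(-I/2) = 3/4 ≠ 0, so z = -I/2 is a (simple) pole.
  P(1 - I/2) = 7/4 - I ≠ 0, so z = 1 - I/2 is a (simple) pole.
  P(2/3 + I) = 4/9 + 4*I/3 ≠ 0, so z = 2/3 + I is a (simple) pole.

Poles of f: {-2/3 + I, -I/2, 2/3 + I, 1 - I/2}

Final answer: {-2/3 + I, -I/2, 2/3 + I, 1 - I/2}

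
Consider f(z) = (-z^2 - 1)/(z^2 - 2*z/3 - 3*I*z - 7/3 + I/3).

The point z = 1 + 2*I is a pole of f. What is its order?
1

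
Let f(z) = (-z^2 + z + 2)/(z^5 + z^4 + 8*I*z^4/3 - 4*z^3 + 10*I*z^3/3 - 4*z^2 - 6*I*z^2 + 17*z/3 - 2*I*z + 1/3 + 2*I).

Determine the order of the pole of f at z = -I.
Factor the denominator:
  z^5 + z^4 + 8*I*z^4/3 - 4*z^3 + 10*I*z^3/3 - 4*z^2 - 6*I*z^2 + 17*z/3 - 2*I*z + 1/3 + 2*I = (z + I)^3*(z + 2 - I/3)*(z - 1)

The numerator P(z) = -z^2 + z + 2 has P(-I) = 3 - I ≠ 0, so no factor of (z + I) cancels.
Near z = -I we can therefore write f(z) = g(z)/(z + I)^3 with g analytic at -I and g(-I) ≠ 0 (g is the numerator divided by the remaining denominator factors).

Hence z = -I is a pole of order 3.

Final answer: 3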